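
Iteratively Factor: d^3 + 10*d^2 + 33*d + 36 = (d + 4)*(d^2 + 6*d + 9) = (d + 3)*(d + 4)*(d + 3)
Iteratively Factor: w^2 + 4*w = (w + 4)*(w)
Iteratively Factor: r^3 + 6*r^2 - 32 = (r + 4)*(r^2 + 2*r - 8) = (r - 2)*(r + 4)*(r + 4)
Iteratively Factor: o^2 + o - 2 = (o + 2)*(o - 1)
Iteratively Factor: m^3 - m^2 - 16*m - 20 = (m + 2)*(m^2 - 3*m - 10) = (m - 5)*(m + 2)*(m + 2)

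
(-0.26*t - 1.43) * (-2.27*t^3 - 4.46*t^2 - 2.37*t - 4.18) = 0.5902*t^4 + 4.4057*t^3 + 6.994*t^2 + 4.4759*t + 5.9774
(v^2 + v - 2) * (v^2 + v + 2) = v^4 + 2*v^3 + v^2 - 4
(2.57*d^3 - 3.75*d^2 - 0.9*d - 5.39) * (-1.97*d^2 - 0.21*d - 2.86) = -5.0629*d^5 + 6.8478*d^4 - 4.7897*d^3 + 21.5323*d^2 + 3.7059*d + 15.4154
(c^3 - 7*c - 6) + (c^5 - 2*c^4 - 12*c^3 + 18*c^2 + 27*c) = c^5 - 2*c^4 - 11*c^3 + 18*c^2 + 20*c - 6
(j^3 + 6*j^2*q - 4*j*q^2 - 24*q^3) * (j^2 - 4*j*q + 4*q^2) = j^5 + 2*j^4*q - 24*j^3*q^2 + 16*j^2*q^3 + 80*j*q^4 - 96*q^5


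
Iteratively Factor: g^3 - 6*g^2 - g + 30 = (g - 5)*(g^2 - g - 6) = (g - 5)*(g - 3)*(g + 2)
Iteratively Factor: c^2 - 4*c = (c)*(c - 4)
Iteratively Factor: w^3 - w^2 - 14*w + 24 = (w - 3)*(w^2 + 2*w - 8) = (w - 3)*(w + 4)*(w - 2)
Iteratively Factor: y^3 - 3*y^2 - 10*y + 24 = (y - 4)*(y^2 + y - 6) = (y - 4)*(y + 3)*(y - 2)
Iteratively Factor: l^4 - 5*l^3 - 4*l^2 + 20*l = (l - 5)*(l^3 - 4*l) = (l - 5)*(l - 2)*(l^2 + 2*l) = l*(l - 5)*(l - 2)*(l + 2)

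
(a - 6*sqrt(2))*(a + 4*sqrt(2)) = a^2 - 2*sqrt(2)*a - 48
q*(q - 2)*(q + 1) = q^3 - q^2 - 2*q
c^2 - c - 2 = (c - 2)*(c + 1)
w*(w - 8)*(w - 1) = w^3 - 9*w^2 + 8*w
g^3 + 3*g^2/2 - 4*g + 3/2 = (g - 1)*(g - 1/2)*(g + 3)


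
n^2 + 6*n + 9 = (n + 3)^2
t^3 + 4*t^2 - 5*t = t*(t - 1)*(t + 5)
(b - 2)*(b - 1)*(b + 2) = b^3 - b^2 - 4*b + 4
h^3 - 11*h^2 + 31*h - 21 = (h - 7)*(h - 3)*(h - 1)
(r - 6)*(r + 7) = r^2 + r - 42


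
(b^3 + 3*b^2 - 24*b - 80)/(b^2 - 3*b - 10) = (b^2 + 8*b + 16)/(b + 2)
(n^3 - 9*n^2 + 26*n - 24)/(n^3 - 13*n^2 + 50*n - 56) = (n - 3)/(n - 7)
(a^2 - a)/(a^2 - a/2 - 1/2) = 2*a/(2*a + 1)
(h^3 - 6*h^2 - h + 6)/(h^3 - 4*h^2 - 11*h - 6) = (h - 1)/(h + 1)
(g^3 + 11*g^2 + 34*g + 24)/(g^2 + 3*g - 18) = (g^2 + 5*g + 4)/(g - 3)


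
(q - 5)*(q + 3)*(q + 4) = q^3 + 2*q^2 - 23*q - 60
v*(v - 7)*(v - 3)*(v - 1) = v^4 - 11*v^3 + 31*v^2 - 21*v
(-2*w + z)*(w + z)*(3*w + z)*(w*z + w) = -6*w^4*z - 6*w^4 - 5*w^3*z^2 - 5*w^3*z + 2*w^2*z^3 + 2*w^2*z^2 + w*z^4 + w*z^3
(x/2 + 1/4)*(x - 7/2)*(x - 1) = x^3/2 - 2*x^2 + 5*x/8 + 7/8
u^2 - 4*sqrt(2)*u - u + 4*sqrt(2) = (u - 1)*(u - 4*sqrt(2))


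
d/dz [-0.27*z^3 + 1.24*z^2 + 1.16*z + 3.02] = -0.81*z^2 + 2.48*z + 1.16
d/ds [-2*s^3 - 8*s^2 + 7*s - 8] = -6*s^2 - 16*s + 7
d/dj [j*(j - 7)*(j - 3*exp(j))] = -3*j^2*exp(j) + 3*j^2 + 15*j*exp(j) - 14*j + 21*exp(j)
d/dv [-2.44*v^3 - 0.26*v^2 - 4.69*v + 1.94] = -7.32*v^2 - 0.52*v - 4.69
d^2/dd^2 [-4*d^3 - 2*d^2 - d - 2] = -24*d - 4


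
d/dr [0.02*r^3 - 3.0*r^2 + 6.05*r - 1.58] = 0.06*r^2 - 6.0*r + 6.05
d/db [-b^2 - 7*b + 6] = -2*b - 7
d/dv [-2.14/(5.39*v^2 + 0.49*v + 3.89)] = (23.0692*v + 1.0486)/(5.39*v^2 + 0.49*v + 3.89)^2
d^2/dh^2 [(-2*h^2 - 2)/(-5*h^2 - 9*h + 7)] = 60*(-3*h^3 + 12*h^2 + 9*h + 11)/(125*h^6 + 675*h^5 + 690*h^4 - 1161*h^3 - 966*h^2 + 1323*h - 343)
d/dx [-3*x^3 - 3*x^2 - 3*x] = -9*x^2 - 6*x - 3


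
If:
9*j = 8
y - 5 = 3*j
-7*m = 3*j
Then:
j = 8/9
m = -8/21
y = 23/3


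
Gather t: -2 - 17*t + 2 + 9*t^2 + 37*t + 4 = 9*t^2 + 20*t + 4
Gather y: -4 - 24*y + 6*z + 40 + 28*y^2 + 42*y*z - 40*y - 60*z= 28*y^2 + y*(42*z - 64) - 54*z + 36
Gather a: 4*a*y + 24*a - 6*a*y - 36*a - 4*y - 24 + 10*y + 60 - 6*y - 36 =a*(-2*y - 12)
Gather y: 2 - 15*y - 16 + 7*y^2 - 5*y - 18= 7*y^2 - 20*y - 32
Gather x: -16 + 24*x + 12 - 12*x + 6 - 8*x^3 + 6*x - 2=-8*x^3 + 18*x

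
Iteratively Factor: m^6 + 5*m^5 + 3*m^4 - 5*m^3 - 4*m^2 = (m + 1)*(m^5 + 4*m^4 - m^3 - 4*m^2) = m*(m + 1)*(m^4 + 4*m^3 - m^2 - 4*m) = m*(m + 1)^2*(m^3 + 3*m^2 - 4*m) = m*(m - 1)*(m + 1)^2*(m^2 + 4*m) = m*(m - 1)*(m + 1)^2*(m + 4)*(m)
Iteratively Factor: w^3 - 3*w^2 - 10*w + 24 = (w - 2)*(w^2 - w - 12) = (w - 2)*(w + 3)*(w - 4)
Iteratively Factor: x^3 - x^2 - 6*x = (x - 3)*(x^2 + 2*x) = (x - 3)*(x + 2)*(x)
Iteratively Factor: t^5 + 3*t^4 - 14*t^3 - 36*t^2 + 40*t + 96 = (t + 4)*(t^4 - t^3 - 10*t^2 + 4*t + 24) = (t - 2)*(t + 4)*(t^3 + t^2 - 8*t - 12) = (t - 2)*(t + 2)*(t + 4)*(t^2 - t - 6) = (t - 3)*(t - 2)*(t + 2)*(t + 4)*(t + 2)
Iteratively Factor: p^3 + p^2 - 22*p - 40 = (p + 2)*(p^2 - p - 20) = (p - 5)*(p + 2)*(p + 4)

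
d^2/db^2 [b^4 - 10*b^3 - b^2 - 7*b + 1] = 12*b^2 - 60*b - 2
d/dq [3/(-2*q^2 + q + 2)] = 3*(4*q - 1)/(-2*q^2 + q + 2)^2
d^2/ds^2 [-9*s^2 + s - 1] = -18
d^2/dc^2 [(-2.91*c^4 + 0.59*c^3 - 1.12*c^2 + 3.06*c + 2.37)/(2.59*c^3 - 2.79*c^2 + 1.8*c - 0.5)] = (1.13686837721616e-13*c^8 - 24.6699679999999*c^6 + 171.730656*c^5 + 17.6773079999999*c^4 - 242.38024*c^3 + 221.994342*c^2 - 77.72514*c + 13.6933)/(17.373979*c^9 - 56.146797*c^8 + 96.706197*c^7 - 109.821669*c^6 + 88.88724*c^5 - 52.78095*c^4 + 22.8405*c^3 - 6.9525*c^2 + 1.35*c - 0.125)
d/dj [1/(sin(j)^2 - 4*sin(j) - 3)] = 2*(2 - sin(j))*cos(j)/(4*sin(j) + cos(j)^2 + 2)^2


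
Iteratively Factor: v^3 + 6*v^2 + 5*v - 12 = (v + 3)*(v^2 + 3*v - 4) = (v + 3)*(v + 4)*(v - 1)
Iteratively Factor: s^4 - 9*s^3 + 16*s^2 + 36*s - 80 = (s - 5)*(s^3 - 4*s^2 - 4*s + 16) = (s - 5)*(s - 4)*(s^2 - 4) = (s - 5)*(s - 4)*(s + 2)*(s - 2)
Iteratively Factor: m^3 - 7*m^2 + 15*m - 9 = (m - 3)*(m^2 - 4*m + 3) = (m - 3)^2*(m - 1)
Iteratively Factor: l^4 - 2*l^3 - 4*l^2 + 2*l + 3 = (l + 1)*(l^3 - 3*l^2 - l + 3) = (l - 3)*(l + 1)*(l^2 - 1) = (l - 3)*(l + 1)^2*(l - 1)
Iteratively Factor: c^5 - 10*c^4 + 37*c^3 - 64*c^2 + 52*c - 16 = (c - 4)*(c^4 - 6*c^3 + 13*c^2 - 12*c + 4) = (c - 4)*(c - 2)*(c^3 - 4*c^2 + 5*c - 2) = (c - 4)*(c - 2)*(c - 1)*(c^2 - 3*c + 2) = (c - 4)*(c - 2)*(c - 1)^2*(c - 2)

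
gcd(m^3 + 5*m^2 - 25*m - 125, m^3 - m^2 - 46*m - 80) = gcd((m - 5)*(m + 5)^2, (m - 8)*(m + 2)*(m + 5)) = m + 5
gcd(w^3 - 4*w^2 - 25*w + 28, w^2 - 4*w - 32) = w + 4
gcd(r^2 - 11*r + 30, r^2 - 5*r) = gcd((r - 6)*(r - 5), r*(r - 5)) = r - 5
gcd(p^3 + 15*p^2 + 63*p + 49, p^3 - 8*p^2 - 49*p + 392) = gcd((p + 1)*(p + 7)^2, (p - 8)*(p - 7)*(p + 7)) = p + 7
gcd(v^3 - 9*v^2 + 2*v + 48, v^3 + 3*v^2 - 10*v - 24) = v^2 - v - 6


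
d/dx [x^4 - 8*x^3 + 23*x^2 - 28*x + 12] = 4*x^3 - 24*x^2 + 46*x - 28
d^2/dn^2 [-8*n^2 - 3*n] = -16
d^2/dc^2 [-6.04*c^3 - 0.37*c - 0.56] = -36.24*c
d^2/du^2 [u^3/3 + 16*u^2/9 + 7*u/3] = 2*u + 32/9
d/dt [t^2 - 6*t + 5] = 2*t - 6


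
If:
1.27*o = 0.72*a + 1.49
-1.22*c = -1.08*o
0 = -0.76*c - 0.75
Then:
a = -4.04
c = -0.99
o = -1.11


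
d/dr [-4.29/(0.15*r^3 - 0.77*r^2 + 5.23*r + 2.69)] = (1.9305*r^2 - 6.6066*r + 22.4367)/(0.15*r^3 - 0.77*r^2 + 5.23*r + 2.69)^2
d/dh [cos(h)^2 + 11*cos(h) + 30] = -(2*cos(h) + 11)*sin(h)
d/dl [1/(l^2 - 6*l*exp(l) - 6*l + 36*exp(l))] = 2*(3*l*exp(l) - l - 15*exp(l) + 3)/(l^2 - 6*l*exp(l) - 6*l + 36*exp(l))^2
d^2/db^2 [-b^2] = -2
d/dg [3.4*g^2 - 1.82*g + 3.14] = 6.8*g - 1.82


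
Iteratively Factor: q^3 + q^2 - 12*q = (q + 4)*(q^2 - 3*q) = (q - 3)*(q + 4)*(q)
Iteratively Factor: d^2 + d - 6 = (d + 3)*(d - 2)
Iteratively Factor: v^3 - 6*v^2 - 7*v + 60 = (v + 3)*(v^2 - 9*v + 20) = (v - 5)*(v + 3)*(v - 4)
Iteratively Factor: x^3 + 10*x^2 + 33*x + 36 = (x + 3)*(x^2 + 7*x + 12) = (x + 3)*(x + 4)*(x + 3)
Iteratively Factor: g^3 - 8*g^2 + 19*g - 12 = (g - 1)*(g^2 - 7*g + 12) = (g - 4)*(g - 1)*(g - 3)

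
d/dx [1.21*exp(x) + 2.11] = 1.21*exp(x)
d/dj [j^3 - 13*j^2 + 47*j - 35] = 3*j^2 - 26*j + 47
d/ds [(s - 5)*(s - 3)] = 2*s - 8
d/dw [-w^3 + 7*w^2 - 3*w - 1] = -3*w^2 + 14*w - 3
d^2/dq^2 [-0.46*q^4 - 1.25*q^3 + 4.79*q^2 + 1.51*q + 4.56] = -5.52*q^2 - 7.5*q + 9.58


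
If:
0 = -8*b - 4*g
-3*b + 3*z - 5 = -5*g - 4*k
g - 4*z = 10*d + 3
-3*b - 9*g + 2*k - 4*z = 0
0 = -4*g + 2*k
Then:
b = -4/19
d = -21/190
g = 8/19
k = 16/19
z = -7/19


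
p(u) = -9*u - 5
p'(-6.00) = -9.00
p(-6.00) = 49.00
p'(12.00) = -9.00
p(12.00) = -113.00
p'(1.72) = -9.00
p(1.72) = -20.48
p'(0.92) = -9.00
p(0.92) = -13.28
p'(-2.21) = -9.00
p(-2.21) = 14.89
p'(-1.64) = -9.00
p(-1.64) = 9.76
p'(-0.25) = -9.00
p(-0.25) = -2.75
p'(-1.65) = -9.00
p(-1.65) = 9.85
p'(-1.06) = -9.00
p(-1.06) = 4.54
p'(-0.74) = -9.00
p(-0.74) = 1.66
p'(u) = -9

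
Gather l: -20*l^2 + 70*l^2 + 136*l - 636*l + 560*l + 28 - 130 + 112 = 50*l^2 + 60*l + 10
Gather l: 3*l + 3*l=6*l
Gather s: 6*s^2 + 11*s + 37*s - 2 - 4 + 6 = 6*s^2 + 48*s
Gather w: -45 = -45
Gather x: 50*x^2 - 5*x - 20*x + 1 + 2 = 50*x^2 - 25*x + 3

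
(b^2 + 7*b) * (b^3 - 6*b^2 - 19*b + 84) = b^5 + b^4 - 61*b^3 - 49*b^2 + 588*b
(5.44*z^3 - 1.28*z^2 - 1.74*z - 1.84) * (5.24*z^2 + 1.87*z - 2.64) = 28.5056*z^5 + 3.4656*z^4 - 25.8728*z^3 - 9.5162*z^2 + 1.1528*z + 4.8576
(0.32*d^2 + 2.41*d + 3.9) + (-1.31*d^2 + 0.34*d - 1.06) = -0.99*d^2 + 2.75*d + 2.84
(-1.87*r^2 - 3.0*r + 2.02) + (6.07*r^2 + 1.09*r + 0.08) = 4.2*r^2 - 1.91*r + 2.1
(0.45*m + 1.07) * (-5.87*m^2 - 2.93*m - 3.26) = -2.6415*m^3 - 7.5994*m^2 - 4.6021*m - 3.4882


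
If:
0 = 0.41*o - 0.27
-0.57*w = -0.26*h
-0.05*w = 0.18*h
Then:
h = 0.00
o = 0.66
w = 0.00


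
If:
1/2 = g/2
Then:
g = 1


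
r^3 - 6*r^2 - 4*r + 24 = (r - 6)*(r - 2)*(r + 2)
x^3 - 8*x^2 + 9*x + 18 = (x - 6)*(x - 3)*(x + 1)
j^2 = j^2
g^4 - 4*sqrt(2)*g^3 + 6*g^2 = g^2*(g - 3*sqrt(2))*(g - sqrt(2))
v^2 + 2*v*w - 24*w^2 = (v - 4*w)*(v + 6*w)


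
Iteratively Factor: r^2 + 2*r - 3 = (r + 3)*(r - 1)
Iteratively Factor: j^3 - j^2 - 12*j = (j)*(j^2 - j - 12) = j*(j - 4)*(j + 3)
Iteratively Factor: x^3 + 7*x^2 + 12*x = (x)*(x^2 + 7*x + 12) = x*(x + 3)*(x + 4)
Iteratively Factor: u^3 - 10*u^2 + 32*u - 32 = (u - 4)*(u^2 - 6*u + 8) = (u - 4)*(u - 2)*(u - 4)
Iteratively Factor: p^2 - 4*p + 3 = (p - 1)*(p - 3)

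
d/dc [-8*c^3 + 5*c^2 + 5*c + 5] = -24*c^2 + 10*c + 5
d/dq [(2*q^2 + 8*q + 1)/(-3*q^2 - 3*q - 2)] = (18*q^2 - 2*q - 13)/(9*q^4 + 18*q^3 + 21*q^2 + 12*q + 4)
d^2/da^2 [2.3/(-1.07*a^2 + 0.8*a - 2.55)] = (5.26654*a^2 - 3.9376*a - 2.3*(2.14*a - 0.8)*(4.28*a - 1.6) + 12.5511)/(1.07*a^2 - 0.8*a + 2.55)^3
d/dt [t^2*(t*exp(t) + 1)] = t*(t^2*exp(t) + 3*t*exp(t) + 2)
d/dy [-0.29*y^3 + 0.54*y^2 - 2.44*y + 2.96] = -0.87*y^2 + 1.08*y - 2.44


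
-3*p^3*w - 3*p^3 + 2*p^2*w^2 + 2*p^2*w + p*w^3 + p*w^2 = (-p + w)*(3*p + w)*(p*w + p)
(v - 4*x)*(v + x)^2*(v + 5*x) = v^4 + 3*v^3*x - 17*v^2*x^2 - 39*v*x^3 - 20*x^4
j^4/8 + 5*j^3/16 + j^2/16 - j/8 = j*(j/4 + 1/2)*(j/2 + 1/2)*(j - 1/2)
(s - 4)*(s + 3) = s^2 - s - 12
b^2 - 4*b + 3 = (b - 3)*(b - 1)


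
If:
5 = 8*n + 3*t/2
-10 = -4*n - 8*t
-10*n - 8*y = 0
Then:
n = 25/58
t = 30/29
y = -125/232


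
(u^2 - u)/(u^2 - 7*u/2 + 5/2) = 2*u/(2*u - 5)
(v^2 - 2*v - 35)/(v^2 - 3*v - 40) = (v - 7)/(v - 8)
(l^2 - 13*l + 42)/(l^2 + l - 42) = (l - 7)/(l + 7)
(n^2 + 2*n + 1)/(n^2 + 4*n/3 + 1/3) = 3*(n + 1)/(3*n + 1)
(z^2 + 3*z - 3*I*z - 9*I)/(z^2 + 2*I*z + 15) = (z + 3)/(z + 5*I)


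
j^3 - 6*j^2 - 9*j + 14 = (j - 7)*(j - 1)*(j + 2)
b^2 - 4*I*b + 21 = (b - 7*I)*(b + 3*I)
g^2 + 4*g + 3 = (g + 1)*(g + 3)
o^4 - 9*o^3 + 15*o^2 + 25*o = o*(o - 5)^2*(o + 1)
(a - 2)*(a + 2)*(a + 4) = a^3 + 4*a^2 - 4*a - 16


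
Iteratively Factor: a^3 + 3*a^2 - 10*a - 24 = (a + 2)*(a^2 + a - 12) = (a - 3)*(a + 2)*(a + 4)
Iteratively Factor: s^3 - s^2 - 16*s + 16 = (s - 1)*(s^2 - 16) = (s - 4)*(s - 1)*(s + 4)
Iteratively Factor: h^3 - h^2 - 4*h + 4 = (h + 2)*(h^2 - 3*h + 2) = (h - 1)*(h + 2)*(h - 2)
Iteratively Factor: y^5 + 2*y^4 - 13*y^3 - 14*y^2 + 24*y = (y - 3)*(y^4 + 5*y^3 + 2*y^2 - 8*y) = (y - 3)*(y - 1)*(y^3 + 6*y^2 + 8*y) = y*(y - 3)*(y - 1)*(y^2 + 6*y + 8) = y*(y - 3)*(y - 1)*(y + 2)*(y + 4)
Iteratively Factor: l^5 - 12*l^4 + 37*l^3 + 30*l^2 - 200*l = (l - 5)*(l^4 - 7*l^3 + 2*l^2 + 40*l) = (l - 5)^2*(l^3 - 2*l^2 - 8*l) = (l - 5)^2*(l + 2)*(l^2 - 4*l) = l*(l - 5)^2*(l + 2)*(l - 4)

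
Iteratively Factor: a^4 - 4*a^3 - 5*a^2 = (a + 1)*(a^3 - 5*a^2) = a*(a + 1)*(a^2 - 5*a) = a*(a - 5)*(a + 1)*(a)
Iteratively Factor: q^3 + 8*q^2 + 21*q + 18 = (q + 2)*(q^2 + 6*q + 9) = (q + 2)*(q + 3)*(q + 3)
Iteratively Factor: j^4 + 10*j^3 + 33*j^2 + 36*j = (j)*(j^3 + 10*j^2 + 33*j + 36) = j*(j + 4)*(j^2 + 6*j + 9) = j*(j + 3)*(j + 4)*(j + 3)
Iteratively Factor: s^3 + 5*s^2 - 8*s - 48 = (s + 4)*(s^2 + s - 12) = (s + 4)^2*(s - 3)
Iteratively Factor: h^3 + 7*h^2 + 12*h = (h + 4)*(h^2 + 3*h) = (h + 3)*(h + 4)*(h)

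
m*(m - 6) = m^2 - 6*m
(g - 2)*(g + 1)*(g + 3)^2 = g^4 + 5*g^3 + g^2 - 21*g - 18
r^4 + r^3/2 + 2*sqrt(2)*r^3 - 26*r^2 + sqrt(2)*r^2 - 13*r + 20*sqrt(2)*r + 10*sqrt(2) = (r + 1/2)*(r - 2*sqrt(2))*(r - sqrt(2))*(r + 5*sqrt(2))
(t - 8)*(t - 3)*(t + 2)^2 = t^4 - 7*t^3 - 16*t^2 + 52*t + 96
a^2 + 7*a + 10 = (a + 2)*(a + 5)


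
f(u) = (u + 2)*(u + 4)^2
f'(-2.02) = 3.84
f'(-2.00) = 4.00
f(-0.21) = 25.71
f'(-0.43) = 23.95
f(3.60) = 323.46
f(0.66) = 57.76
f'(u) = (u + 2)*(2*u + 8) + (u + 4)^2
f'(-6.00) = 20.00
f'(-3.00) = -1.00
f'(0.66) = 46.51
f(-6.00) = -16.00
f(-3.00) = -1.00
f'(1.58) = 71.09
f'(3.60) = 142.88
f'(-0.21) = 27.93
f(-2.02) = -0.08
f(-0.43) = 20.01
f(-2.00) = 0.00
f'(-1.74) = 6.28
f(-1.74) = 1.33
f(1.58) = 111.47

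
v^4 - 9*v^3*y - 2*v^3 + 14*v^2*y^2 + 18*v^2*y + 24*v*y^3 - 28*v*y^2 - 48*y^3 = (v - 2)*(v - 6*y)*(v - 4*y)*(v + y)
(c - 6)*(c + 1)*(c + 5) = c^3 - 31*c - 30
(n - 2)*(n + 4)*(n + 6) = n^3 + 8*n^2 + 4*n - 48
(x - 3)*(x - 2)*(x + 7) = x^3 + 2*x^2 - 29*x + 42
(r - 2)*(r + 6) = r^2 + 4*r - 12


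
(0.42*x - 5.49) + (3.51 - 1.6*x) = -1.18*x - 1.98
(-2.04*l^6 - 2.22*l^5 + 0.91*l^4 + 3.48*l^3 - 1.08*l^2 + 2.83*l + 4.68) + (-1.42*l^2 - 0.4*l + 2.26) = -2.04*l^6 - 2.22*l^5 + 0.91*l^4 + 3.48*l^3 - 2.5*l^2 + 2.43*l + 6.94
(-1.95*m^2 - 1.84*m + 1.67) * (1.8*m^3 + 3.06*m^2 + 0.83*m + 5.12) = -3.51*m^5 - 9.279*m^4 - 4.2429*m^3 - 6.401*m^2 - 8.0347*m + 8.5504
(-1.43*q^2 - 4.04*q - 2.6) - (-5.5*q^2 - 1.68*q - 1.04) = 4.07*q^2 - 2.36*q - 1.56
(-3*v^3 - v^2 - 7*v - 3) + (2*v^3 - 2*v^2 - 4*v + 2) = -v^3 - 3*v^2 - 11*v - 1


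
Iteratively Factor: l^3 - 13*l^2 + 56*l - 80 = (l - 5)*(l^2 - 8*l + 16) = (l - 5)*(l - 4)*(l - 4)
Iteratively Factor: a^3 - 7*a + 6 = (a - 1)*(a^2 + a - 6) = (a - 1)*(a + 3)*(a - 2)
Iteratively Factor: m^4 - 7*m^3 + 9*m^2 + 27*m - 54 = (m - 3)*(m^3 - 4*m^2 - 3*m + 18) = (m - 3)*(m + 2)*(m^2 - 6*m + 9) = (m - 3)^2*(m + 2)*(m - 3)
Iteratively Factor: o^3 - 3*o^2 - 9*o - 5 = (o - 5)*(o^2 + 2*o + 1) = (o - 5)*(o + 1)*(o + 1)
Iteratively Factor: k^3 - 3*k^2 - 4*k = (k + 1)*(k^2 - 4*k) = (k - 4)*(k + 1)*(k)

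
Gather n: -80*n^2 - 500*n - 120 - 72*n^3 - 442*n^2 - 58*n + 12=-72*n^3 - 522*n^2 - 558*n - 108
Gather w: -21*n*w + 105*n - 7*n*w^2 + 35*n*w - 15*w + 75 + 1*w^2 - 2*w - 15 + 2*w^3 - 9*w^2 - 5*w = 105*n + 2*w^3 + w^2*(-7*n - 8) + w*(14*n - 22) + 60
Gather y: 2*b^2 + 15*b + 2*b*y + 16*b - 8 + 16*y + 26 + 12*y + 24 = 2*b^2 + 31*b + y*(2*b + 28) + 42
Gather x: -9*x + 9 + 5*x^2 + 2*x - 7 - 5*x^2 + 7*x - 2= 0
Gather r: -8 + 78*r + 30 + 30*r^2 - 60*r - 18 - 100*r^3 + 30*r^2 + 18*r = -100*r^3 + 60*r^2 + 36*r + 4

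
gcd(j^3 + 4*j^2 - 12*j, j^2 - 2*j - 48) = j + 6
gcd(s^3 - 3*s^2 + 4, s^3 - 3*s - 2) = s^2 - s - 2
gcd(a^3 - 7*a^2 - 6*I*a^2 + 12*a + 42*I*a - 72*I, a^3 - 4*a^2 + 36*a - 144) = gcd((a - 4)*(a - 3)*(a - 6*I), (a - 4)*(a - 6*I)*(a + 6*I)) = a^2 + a*(-4 - 6*I) + 24*I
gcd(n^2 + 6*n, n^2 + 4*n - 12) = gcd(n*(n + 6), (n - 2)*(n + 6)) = n + 6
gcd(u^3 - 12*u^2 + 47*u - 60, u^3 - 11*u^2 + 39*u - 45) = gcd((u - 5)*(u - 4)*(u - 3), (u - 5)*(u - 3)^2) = u^2 - 8*u + 15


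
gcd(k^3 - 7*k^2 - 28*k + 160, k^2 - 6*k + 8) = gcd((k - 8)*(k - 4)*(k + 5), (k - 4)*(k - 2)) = k - 4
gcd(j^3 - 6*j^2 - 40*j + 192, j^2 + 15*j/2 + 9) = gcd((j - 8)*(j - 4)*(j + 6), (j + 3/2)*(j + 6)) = j + 6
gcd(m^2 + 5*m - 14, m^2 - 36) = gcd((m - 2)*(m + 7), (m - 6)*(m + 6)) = 1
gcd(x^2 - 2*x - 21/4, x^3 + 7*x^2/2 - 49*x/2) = x - 7/2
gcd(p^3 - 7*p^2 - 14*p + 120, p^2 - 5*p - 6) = p - 6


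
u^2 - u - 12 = (u - 4)*(u + 3)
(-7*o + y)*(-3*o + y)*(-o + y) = -21*o^3 + 31*o^2*y - 11*o*y^2 + y^3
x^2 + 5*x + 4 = (x + 1)*(x + 4)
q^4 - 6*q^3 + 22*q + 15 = (q - 5)*(q - 3)*(q + 1)^2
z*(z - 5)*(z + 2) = z^3 - 3*z^2 - 10*z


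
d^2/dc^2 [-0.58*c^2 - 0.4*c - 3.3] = -1.16000000000000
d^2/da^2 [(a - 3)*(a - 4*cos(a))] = 2*(2*a - 6)*cos(a) + 8*sin(a) + 2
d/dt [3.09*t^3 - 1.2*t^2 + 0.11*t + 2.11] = 9.27*t^2 - 2.4*t + 0.11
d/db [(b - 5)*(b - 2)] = 2*b - 7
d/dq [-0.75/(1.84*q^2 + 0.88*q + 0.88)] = (2.76*q + 0.66)/(1.84*q^2 + 0.88*q + 0.88)^2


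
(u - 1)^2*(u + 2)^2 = u^4 + 2*u^3 - 3*u^2 - 4*u + 4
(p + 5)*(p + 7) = p^2 + 12*p + 35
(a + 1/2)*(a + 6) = a^2 + 13*a/2 + 3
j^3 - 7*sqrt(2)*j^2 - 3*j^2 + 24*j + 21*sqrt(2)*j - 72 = (j - 3)*(j - 4*sqrt(2))*(j - 3*sqrt(2))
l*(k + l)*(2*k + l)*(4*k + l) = 8*k^3*l + 14*k^2*l^2 + 7*k*l^3 + l^4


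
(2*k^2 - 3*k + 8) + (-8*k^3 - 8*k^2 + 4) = -8*k^3 - 6*k^2 - 3*k + 12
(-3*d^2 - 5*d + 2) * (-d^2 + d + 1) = 3*d^4 + 2*d^3 - 10*d^2 - 3*d + 2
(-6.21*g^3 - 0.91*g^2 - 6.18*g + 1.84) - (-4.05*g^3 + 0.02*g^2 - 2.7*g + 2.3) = -2.16*g^3 - 0.93*g^2 - 3.48*g - 0.46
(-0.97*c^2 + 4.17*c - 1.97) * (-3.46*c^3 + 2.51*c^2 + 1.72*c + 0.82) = 3.3562*c^5 - 16.8629*c^4 + 15.6145*c^3 + 1.4323*c^2 + 0.0309999999999997*c - 1.6154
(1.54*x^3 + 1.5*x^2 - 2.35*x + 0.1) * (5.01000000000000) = 7.7154*x^3 + 7.515*x^2 - 11.7735*x + 0.501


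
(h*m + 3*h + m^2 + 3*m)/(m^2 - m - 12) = (h + m)/(m - 4)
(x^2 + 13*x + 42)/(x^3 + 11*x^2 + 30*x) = (x + 7)/(x*(x + 5))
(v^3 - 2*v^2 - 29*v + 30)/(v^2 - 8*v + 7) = (v^2 - v - 30)/(v - 7)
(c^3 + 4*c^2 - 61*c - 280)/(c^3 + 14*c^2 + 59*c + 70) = (c - 8)/(c + 2)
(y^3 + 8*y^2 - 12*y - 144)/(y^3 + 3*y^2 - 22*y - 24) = (y + 6)/(y + 1)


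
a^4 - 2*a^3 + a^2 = a^2*(-I*a + I)*(I*a - I)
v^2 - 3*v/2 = v*(v - 3/2)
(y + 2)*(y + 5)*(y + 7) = y^3 + 14*y^2 + 59*y + 70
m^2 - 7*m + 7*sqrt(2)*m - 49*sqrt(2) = (m - 7)*(m + 7*sqrt(2))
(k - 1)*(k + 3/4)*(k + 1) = k^3 + 3*k^2/4 - k - 3/4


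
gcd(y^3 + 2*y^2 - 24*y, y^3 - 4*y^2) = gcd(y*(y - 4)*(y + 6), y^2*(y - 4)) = y^2 - 4*y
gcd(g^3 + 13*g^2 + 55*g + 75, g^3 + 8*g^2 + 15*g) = g^2 + 8*g + 15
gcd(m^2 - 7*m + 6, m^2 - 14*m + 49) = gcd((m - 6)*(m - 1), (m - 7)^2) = 1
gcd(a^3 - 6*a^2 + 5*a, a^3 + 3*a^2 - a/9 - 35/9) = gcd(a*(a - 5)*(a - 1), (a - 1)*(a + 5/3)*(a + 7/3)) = a - 1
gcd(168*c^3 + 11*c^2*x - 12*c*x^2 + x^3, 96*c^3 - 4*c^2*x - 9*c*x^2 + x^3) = -24*c^2 - 5*c*x + x^2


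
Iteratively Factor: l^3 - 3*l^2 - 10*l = (l + 2)*(l^2 - 5*l) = l*(l + 2)*(l - 5)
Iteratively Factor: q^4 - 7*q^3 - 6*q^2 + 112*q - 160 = (q - 2)*(q^3 - 5*q^2 - 16*q + 80) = (q - 4)*(q - 2)*(q^2 - q - 20) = (q - 5)*(q - 4)*(q - 2)*(q + 4)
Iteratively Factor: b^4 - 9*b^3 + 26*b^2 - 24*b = (b)*(b^3 - 9*b^2 + 26*b - 24) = b*(b - 4)*(b^2 - 5*b + 6) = b*(b - 4)*(b - 3)*(b - 2)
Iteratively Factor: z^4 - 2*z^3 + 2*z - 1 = (z - 1)*(z^3 - z^2 - z + 1) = (z - 1)*(z + 1)*(z^2 - 2*z + 1) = (z - 1)^2*(z + 1)*(z - 1)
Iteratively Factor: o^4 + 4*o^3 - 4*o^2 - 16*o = (o - 2)*(o^3 + 6*o^2 + 8*o) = o*(o - 2)*(o^2 + 6*o + 8) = o*(o - 2)*(o + 2)*(o + 4)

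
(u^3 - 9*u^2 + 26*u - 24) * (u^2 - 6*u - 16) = u^5 - 15*u^4 + 64*u^3 - 36*u^2 - 272*u + 384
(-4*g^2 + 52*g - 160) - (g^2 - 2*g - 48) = -5*g^2 + 54*g - 112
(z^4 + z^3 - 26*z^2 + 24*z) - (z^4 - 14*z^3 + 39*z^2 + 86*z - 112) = 15*z^3 - 65*z^2 - 62*z + 112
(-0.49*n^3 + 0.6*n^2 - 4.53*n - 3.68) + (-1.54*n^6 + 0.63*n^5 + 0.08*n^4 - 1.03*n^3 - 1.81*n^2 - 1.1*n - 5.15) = -1.54*n^6 + 0.63*n^5 + 0.08*n^4 - 1.52*n^3 - 1.21*n^2 - 5.63*n - 8.83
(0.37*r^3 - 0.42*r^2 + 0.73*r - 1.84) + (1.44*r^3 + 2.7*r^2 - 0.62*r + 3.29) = 1.81*r^3 + 2.28*r^2 + 0.11*r + 1.45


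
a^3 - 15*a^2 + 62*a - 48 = (a - 8)*(a - 6)*(a - 1)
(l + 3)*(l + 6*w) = l^2 + 6*l*w + 3*l + 18*w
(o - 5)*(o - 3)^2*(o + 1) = o^4 - 10*o^3 + 28*o^2 - 6*o - 45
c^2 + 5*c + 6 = (c + 2)*(c + 3)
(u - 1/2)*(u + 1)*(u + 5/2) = u^3 + 3*u^2 + 3*u/4 - 5/4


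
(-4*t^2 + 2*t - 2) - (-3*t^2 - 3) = -t^2 + 2*t + 1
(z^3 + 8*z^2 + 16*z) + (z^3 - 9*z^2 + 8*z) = 2*z^3 - z^2 + 24*z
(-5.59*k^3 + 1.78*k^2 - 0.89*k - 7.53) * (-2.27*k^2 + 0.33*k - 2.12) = 12.6893*k^5 - 5.8853*k^4 + 14.4585*k^3 + 13.0258*k^2 - 0.5981*k + 15.9636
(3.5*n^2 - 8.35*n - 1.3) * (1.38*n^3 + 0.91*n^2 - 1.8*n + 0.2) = 4.83*n^5 - 8.338*n^4 - 15.6925*n^3 + 14.547*n^2 + 0.67*n - 0.26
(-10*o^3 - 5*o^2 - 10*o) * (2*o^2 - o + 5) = -20*o^5 - 65*o^3 - 15*o^2 - 50*o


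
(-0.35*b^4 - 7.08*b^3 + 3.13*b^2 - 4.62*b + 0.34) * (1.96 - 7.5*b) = 2.625*b^5 + 52.414*b^4 - 37.3518*b^3 + 40.7848*b^2 - 11.6052*b + 0.6664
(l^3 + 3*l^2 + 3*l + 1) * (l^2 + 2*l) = l^5 + 5*l^4 + 9*l^3 + 7*l^2 + 2*l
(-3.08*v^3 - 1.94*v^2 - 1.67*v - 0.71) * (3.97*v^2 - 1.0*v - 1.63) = -12.2276*v^5 - 4.6218*v^4 + 0.330499999999999*v^3 + 2.0135*v^2 + 3.4321*v + 1.1573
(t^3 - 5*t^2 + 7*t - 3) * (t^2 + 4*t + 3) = t^5 - t^4 - 10*t^3 + 10*t^2 + 9*t - 9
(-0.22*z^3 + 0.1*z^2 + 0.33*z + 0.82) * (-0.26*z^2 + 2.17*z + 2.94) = 0.0572*z^5 - 0.5034*z^4 - 0.5156*z^3 + 0.7969*z^2 + 2.7496*z + 2.4108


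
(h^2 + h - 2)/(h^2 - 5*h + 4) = (h + 2)/(h - 4)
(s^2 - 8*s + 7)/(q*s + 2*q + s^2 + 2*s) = (s^2 - 8*s + 7)/(q*s + 2*q + s^2 + 2*s)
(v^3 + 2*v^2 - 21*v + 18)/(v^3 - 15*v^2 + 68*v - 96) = (v^2 + 5*v - 6)/(v^2 - 12*v + 32)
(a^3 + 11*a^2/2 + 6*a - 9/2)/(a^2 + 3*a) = a + 5/2 - 3/(2*a)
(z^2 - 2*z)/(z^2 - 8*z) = (z - 2)/(z - 8)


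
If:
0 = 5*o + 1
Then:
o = -1/5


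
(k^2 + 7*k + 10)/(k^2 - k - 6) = (k + 5)/(k - 3)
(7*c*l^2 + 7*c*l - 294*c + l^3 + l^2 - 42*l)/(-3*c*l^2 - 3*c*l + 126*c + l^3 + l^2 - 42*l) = (-7*c - l)/(3*c - l)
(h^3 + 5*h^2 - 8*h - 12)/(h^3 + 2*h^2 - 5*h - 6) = (h + 6)/(h + 3)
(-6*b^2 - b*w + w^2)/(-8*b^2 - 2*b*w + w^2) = (-3*b + w)/(-4*b + w)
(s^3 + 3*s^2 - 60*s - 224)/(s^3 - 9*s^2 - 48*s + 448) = (s + 4)/(s - 8)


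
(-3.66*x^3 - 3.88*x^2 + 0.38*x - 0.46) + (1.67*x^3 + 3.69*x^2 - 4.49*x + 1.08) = -1.99*x^3 - 0.19*x^2 - 4.11*x + 0.62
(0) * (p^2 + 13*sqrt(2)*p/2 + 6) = 0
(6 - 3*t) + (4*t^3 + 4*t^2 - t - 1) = 4*t^3 + 4*t^2 - 4*t + 5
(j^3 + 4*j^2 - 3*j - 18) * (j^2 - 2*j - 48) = j^5 + 2*j^4 - 59*j^3 - 204*j^2 + 180*j + 864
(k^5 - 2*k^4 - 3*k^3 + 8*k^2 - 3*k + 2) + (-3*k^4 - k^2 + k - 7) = k^5 - 5*k^4 - 3*k^3 + 7*k^2 - 2*k - 5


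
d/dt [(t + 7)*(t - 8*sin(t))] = t - (t + 7)*(8*cos(t) - 1) - 8*sin(t)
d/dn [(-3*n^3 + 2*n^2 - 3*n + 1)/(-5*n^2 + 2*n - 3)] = (15*n^4 - 12*n^3 + 16*n^2 - 2*n + 7)/(25*n^4 - 20*n^3 + 34*n^2 - 12*n + 9)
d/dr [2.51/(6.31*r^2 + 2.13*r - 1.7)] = (-31.6762*r - 5.3463)/(6.31*r^2 + 2.13*r - 1.7)^2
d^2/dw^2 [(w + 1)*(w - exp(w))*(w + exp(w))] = -4*w*exp(2*w) + 6*w - 8*exp(2*w) + 2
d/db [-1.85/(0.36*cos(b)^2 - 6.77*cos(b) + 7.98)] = (12.5245 - 1.332*cos(b))*sin(b)/(0.36*cos(b)^2 - 6.77*cos(b) + 7.98)^2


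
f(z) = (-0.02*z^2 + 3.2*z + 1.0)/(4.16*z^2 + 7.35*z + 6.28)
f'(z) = (3.2 - 0.04*z)/(4.16*z^2 + 7.35*z + 6.28) + (-8.32*z - 7.35)*(-0.02*z^2 + 3.2*z + 1.0)/(4.16*z^2 + 7.35*z + 6.28)^2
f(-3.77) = -0.30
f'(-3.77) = -0.10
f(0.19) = 0.21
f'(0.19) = 0.17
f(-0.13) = 0.11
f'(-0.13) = 0.47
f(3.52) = 0.14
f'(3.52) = -0.03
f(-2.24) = -0.59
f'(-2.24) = -0.31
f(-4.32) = -0.25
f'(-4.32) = -0.07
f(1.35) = 0.22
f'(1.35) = -0.04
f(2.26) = 0.18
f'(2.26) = -0.04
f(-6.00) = -0.17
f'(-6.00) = -0.03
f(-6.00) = -0.17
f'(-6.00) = -0.03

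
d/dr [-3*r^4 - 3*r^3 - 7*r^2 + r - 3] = -12*r^3 - 9*r^2 - 14*r + 1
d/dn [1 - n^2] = -2*n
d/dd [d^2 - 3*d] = 2*d - 3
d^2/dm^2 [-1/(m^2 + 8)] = 2*(8 - 3*m^2)/(m^2 + 8)^3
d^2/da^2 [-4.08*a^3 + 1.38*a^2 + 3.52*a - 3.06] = 2.76 - 24.48*a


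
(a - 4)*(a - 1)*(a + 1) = a^3 - 4*a^2 - a + 4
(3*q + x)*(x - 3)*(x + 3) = 3*q*x^2 - 27*q + x^3 - 9*x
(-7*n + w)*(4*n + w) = -28*n^2 - 3*n*w + w^2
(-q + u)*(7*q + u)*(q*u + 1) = -7*q^3*u + 6*q^2*u^2 - 7*q^2 + q*u^3 + 6*q*u + u^2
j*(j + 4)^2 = j^3 + 8*j^2 + 16*j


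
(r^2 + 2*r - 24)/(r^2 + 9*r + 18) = (r - 4)/(r + 3)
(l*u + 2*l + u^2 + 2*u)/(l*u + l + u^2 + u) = (u + 2)/(u + 1)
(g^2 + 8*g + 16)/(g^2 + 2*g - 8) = (g + 4)/(g - 2)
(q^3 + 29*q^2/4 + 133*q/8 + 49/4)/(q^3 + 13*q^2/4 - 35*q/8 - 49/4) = (q + 2)/(q - 2)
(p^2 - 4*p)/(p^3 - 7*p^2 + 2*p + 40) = p/(p^2 - 3*p - 10)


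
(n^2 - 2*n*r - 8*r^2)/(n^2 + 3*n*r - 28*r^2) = (n + 2*r)/(n + 7*r)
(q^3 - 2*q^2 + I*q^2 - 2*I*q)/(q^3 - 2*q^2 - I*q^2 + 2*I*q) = (q + I)/(q - I)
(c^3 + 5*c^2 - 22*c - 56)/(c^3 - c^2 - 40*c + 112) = (c + 2)/(c - 4)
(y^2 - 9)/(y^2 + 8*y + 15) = (y - 3)/(y + 5)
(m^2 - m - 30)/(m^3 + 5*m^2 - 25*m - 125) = (m - 6)/(m^2 - 25)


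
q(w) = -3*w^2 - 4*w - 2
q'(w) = -6*w - 4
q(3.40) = -50.28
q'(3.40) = -24.40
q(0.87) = -7.75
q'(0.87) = -9.22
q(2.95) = -39.91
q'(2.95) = -21.70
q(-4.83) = -52.67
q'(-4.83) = 24.98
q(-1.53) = -2.90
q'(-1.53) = 5.18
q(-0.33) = -1.01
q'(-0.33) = -2.02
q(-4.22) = -38.55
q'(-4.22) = 21.32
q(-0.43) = -0.83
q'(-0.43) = -1.42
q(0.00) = -2.00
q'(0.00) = -4.00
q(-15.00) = -617.00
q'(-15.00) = 86.00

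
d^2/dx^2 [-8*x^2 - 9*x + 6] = -16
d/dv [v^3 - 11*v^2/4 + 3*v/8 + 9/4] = 3*v^2 - 11*v/2 + 3/8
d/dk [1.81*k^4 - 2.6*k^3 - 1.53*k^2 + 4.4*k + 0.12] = 7.24*k^3 - 7.8*k^2 - 3.06*k + 4.4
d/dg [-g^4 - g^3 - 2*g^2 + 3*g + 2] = -4*g^3 - 3*g^2 - 4*g + 3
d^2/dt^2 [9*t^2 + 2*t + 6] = 18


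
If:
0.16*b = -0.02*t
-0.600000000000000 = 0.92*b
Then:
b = -0.65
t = 5.22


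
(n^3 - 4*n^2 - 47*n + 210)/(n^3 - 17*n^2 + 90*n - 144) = (n^2 + 2*n - 35)/(n^2 - 11*n + 24)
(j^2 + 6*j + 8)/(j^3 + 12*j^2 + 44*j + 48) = 1/(j + 6)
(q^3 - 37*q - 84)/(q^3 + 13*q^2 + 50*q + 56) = (q^2 - 4*q - 21)/(q^2 + 9*q + 14)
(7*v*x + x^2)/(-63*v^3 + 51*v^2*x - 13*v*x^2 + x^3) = x*(7*v + x)/(-63*v^3 + 51*v^2*x - 13*v*x^2 + x^3)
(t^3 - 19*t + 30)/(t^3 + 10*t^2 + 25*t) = (t^2 - 5*t + 6)/(t*(t + 5))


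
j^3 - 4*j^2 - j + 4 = (j - 4)*(j - 1)*(j + 1)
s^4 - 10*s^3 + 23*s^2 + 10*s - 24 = (s - 6)*(s - 4)*(s - 1)*(s + 1)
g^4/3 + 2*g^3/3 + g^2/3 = g^2*(g/3 + 1/3)*(g + 1)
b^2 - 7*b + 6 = (b - 6)*(b - 1)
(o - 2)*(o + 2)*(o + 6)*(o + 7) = o^4 + 13*o^3 + 38*o^2 - 52*o - 168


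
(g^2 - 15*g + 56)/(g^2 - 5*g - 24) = (g - 7)/(g + 3)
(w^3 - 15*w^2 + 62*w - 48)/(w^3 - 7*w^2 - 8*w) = (w^2 - 7*w + 6)/(w*(w + 1))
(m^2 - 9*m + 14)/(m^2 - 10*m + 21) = (m - 2)/(m - 3)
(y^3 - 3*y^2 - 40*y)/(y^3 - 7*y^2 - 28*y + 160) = y/(y - 4)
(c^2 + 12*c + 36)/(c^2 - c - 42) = (c + 6)/(c - 7)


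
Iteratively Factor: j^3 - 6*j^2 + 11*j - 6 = (j - 1)*(j^2 - 5*j + 6) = (j - 3)*(j - 1)*(j - 2)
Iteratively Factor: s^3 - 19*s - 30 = (s - 5)*(s^2 + 5*s + 6) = (s - 5)*(s + 3)*(s + 2)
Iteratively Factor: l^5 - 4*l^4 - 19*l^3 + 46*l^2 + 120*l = (l - 4)*(l^4 - 19*l^2 - 30*l) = (l - 4)*(l + 2)*(l^3 - 2*l^2 - 15*l) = l*(l - 4)*(l + 2)*(l^2 - 2*l - 15) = l*(l - 5)*(l - 4)*(l + 2)*(l + 3)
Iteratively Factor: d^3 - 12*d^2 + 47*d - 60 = (d - 5)*(d^2 - 7*d + 12) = (d - 5)*(d - 3)*(d - 4)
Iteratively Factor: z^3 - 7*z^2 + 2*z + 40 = (z - 5)*(z^2 - 2*z - 8) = (z - 5)*(z - 4)*(z + 2)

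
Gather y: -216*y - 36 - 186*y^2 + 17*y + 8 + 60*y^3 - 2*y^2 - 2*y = 60*y^3 - 188*y^2 - 201*y - 28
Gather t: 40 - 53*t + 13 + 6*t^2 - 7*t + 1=6*t^2 - 60*t + 54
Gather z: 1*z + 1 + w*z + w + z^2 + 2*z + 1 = w + z^2 + z*(w + 3) + 2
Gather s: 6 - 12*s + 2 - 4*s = 8 - 16*s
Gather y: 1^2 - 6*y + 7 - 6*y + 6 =14 - 12*y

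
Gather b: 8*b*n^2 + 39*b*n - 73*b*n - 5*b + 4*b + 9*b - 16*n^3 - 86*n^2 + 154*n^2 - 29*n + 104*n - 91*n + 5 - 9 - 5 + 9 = b*(8*n^2 - 34*n + 8) - 16*n^3 + 68*n^2 - 16*n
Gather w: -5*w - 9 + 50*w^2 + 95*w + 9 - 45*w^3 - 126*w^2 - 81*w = -45*w^3 - 76*w^2 + 9*w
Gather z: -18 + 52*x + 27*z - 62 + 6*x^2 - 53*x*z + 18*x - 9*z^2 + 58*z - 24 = 6*x^2 + 70*x - 9*z^2 + z*(85 - 53*x) - 104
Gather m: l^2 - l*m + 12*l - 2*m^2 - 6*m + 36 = l^2 + 12*l - 2*m^2 + m*(-l - 6) + 36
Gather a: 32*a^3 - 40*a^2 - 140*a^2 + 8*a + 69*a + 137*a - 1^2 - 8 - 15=32*a^3 - 180*a^2 + 214*a - 24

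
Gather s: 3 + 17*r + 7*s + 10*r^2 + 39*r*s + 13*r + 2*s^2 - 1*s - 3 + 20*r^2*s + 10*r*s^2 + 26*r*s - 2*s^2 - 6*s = 10*r^2 + 10*r*s^2 + 30*r + s*(20*r^2 + 65*r)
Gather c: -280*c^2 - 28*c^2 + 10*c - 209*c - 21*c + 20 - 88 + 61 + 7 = -308*c^2 - 220*c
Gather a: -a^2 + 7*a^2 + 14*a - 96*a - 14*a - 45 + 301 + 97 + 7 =6*a^2 - 96*a + 360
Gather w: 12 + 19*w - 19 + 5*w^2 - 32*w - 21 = 5*w^2 - 13*w - 28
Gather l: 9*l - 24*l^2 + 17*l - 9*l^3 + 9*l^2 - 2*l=-9*l^3 - 15*l^2 + 24*l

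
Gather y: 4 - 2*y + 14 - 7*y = 18 - 9*y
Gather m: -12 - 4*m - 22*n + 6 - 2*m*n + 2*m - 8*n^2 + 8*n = m*(-2*n - 2) - 8*n^2 - 14*n - 6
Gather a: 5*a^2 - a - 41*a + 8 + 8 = 5*a^2 - 42*a + 16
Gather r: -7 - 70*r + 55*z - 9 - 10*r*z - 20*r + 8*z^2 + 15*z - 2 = r*(-10*z - 90) + 8*z^2 + 70*z - 18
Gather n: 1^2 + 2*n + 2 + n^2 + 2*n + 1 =n^2 + 4*n + 4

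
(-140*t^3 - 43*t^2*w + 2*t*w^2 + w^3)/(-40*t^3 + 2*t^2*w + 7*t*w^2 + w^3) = (7*t - w)/(2*t - w)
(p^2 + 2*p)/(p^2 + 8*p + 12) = p/(p + 6)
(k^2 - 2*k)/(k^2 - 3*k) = (k - 2)/(k - 3)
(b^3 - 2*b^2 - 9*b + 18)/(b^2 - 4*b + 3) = (b^2 + b - 6)/(b - 1)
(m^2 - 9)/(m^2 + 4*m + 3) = (m - 3)/(m + 1)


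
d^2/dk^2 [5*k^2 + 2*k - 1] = 10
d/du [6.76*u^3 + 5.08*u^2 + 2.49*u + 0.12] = 20.28*u^2 + 10.16*u + 2.49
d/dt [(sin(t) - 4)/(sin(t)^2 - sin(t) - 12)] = -cos(t)/(sin(t) + 3)^2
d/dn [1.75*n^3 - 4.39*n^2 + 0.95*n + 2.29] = 5.25*n^2 - 8.78*n + 0.95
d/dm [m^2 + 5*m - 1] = 2*m + 5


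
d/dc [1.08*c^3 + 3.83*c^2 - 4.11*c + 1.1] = 3.24*c^2 + 7.66*c - 4.11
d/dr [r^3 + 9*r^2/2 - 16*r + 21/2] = 3*r^2 + 9*r - 16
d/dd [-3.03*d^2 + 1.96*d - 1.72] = 1.96 - 6.06*d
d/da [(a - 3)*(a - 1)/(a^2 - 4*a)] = 6*(2 - a)/(a^2*(a^2 - 8*a + 16))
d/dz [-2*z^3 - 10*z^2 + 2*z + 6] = -6*z^2 - 20*z + 2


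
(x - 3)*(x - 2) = x^2 - 5*x + 6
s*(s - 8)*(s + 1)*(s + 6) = s^4 - s^3 - 50*s^2 - 48*s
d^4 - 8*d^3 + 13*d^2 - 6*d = d*(d - 6)*(d - 1)^2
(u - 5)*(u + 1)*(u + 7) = u^3 + 3*u^2 - 33*u - 35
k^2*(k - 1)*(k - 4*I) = k^4 - k^3 - 4*I*k^3 + 4*I*k^2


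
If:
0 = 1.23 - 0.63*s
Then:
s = 1.95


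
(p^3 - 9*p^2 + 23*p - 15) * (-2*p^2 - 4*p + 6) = -2*p^5 + 14*p^4 - 4*p^3 - 116*p^2 + 198*p - 90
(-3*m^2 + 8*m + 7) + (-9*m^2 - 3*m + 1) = -12*m^2 + 5*m + 8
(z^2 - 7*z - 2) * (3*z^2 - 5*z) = 3*z^4 - 26*z^3 + 29*z^2 + 10*z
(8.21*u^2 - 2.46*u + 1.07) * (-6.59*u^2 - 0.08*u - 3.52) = -54.1039*u^4 + 15.5546*u^3 - 35.7537*u^2 + 8.5736*u - 3.7664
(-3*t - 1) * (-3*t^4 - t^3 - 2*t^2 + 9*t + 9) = 9*t^5 + 6*t^4 + 7*t^3 - 25*t^2 - 36*t - 9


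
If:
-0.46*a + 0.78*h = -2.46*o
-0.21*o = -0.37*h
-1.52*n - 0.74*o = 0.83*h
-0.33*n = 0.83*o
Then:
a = 0.00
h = 0.00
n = 0.00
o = 0.00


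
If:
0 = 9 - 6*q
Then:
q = 3/2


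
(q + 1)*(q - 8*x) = q^2 - 8*q*x + q - 8*x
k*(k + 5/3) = k^2 + 5*k/3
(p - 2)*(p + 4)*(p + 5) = p^3 + 7*p^2 + 2*p - 40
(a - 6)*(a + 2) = a^2 - 4*a - 12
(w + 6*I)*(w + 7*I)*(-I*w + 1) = -I*w^3 + 14*w^2 + 55*I*w - 42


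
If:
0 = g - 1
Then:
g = 1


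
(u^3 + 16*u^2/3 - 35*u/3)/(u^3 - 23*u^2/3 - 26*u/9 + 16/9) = 3*u*(3*u^2 + 16*u - 35)/(9*u^3 - 69*u^2 - 26*u + 16)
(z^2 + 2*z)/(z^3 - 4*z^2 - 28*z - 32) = z/(z^2 - 6*z - 16)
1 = 1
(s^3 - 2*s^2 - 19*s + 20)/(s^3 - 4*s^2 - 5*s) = (s^2 + 3*s - 4)/(s*(s + 1))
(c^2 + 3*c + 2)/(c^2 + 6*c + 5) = (c + 2)/(c + 5)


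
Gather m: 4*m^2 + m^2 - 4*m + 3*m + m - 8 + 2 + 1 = 5*m^2 - 5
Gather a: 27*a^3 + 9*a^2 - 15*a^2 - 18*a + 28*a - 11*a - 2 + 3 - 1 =27*a^3 - 6*a^2 - a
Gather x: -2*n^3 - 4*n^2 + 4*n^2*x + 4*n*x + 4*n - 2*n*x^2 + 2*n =-2*n^3 - 4*n^2 - 2*n*x^2 + 6*n + x*(4*n^2 + 4*n)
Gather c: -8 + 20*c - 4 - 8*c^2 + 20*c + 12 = -8*c^2 + 40*c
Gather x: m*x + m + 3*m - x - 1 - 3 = 4*m + x*(m - 1) - 4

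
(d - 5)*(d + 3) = d^2 - 2*d - 15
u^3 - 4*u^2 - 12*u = u*(u - 6)*(u + 2)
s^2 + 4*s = s*(s + 4)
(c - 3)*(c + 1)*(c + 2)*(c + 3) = c^4 + 3*c^3 - 7*c^2 - 27*c - 18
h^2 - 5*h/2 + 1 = (h - 2)*(h - 1/2)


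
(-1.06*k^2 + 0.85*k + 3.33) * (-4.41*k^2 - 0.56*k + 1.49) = 4.6746*k^4 - 3.1549*k^3 - 16.7407*k^2 - 0.5983*k + 4.9617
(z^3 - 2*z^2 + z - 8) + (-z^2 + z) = z^3 - 3*z^2 + 2*z - 8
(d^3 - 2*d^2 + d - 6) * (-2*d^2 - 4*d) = -2*d^5 + 6*d^3 + 8*d^2 + 24*d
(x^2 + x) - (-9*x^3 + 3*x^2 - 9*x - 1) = 9*x^3 - 2*x^2 + 10*x + 1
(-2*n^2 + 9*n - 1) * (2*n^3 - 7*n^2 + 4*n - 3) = -4*n^5 + 32*n^4 - 73*n^3 + 49*n^2 - 31*n + 3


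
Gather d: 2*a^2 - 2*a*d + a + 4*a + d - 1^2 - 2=2*a^2 + 5*a + d*(1 - 2*a) - 3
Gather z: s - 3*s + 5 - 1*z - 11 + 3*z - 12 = -2*s + 2*z - 18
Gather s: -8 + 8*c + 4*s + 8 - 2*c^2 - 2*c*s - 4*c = -2*c^2 + 4*c + s*(4 - 2*c)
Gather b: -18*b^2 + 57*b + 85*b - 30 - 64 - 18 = -18*b^2 + 142*b - 112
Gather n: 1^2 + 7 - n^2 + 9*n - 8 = -n^2 + 9*n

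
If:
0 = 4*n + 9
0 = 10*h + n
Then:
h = 9/40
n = -9/4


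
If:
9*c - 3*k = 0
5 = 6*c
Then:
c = 5/6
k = 5/2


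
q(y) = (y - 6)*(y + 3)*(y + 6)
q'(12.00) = 468.00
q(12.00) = 1620.00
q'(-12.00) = 324.00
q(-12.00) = -972.00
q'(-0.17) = -36.93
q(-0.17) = -101.80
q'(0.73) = -30.02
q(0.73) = -132.29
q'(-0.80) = -38.88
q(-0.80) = -77.79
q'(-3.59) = -18.88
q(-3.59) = 13.64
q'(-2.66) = -30.73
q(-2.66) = -9.83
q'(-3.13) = -25.39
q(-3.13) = 3.41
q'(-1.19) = -38.89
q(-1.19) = -62.60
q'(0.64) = -30.93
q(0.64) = -129.55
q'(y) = (y - 6)*(y + 3) + (y - 6)*(y + 6) + (y + 3)*(y + 6) = 3*y^2 + 6*y - 36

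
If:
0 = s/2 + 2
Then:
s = -4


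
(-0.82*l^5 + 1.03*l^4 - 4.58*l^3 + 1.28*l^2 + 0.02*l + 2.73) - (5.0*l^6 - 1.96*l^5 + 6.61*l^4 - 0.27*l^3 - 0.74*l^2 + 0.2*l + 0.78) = -5.0*l^6 + 1.14*l^5 - 5.58*l^4 - 4.31*l^3 + 2.02*l^2 - 0.18*l + 1.95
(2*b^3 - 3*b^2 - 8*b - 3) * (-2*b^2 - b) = -4*b^5 + 4*b^4 + 19*b^3 + 14*b^2 + 3*b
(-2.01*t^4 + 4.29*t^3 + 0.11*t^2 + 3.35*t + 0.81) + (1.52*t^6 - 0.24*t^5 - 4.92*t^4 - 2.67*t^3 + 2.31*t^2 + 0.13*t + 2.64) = 1.52*t^6 - 0.24*t^5 - 6.93*t^4 + 1.62*t^3 + 2.42*t^2 + 3.48*t + 3.45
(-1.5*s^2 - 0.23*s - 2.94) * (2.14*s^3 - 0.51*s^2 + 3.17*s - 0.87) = -3.21*s^5 + 0.2728*s^4 - 10.9293*s^3 + 2.0753*s^2 - 9.1197*s + 2.5578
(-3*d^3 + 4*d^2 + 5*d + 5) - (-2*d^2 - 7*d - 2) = -3*d^3 + 6*d^2 + 12*d + 7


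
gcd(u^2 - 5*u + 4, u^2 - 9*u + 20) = u - 4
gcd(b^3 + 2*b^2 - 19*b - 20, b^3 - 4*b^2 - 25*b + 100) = b^2 + b - 20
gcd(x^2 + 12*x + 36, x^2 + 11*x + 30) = x + 6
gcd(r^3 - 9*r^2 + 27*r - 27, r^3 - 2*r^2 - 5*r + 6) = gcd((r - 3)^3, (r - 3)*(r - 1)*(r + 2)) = r - 3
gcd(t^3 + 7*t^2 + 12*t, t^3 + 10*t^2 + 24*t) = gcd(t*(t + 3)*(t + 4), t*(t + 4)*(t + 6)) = t^2 + 4*t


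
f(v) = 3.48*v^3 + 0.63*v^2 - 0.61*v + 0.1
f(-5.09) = -439.39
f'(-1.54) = 22.21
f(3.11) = 108.98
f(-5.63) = -597.51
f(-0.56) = 0.03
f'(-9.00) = 833.69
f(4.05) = 239.14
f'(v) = 10.44*v^2 + 1.26*v - 0.61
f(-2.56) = -52.59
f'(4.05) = 175.74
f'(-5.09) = 263.46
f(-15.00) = -11594.00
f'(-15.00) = 2329.49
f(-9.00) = -2480.30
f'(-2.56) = 64.58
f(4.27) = 279.92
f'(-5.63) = 323.21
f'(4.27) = 195.12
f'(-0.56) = 1.96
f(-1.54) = -10.18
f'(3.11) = 104.29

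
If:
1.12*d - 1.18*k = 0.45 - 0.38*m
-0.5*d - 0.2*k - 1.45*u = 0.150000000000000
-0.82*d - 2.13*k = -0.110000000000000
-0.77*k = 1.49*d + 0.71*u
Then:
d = 0.04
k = 0.04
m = 1.18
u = -0.12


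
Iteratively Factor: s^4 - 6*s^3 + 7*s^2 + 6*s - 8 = (s - 2)*(s^3 - 4*s^2 - s + 4) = (s - 4)*(s - 2)*(s^2 - 1) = (s - 4)*(s - 2)*(s + 1)*(s - 1)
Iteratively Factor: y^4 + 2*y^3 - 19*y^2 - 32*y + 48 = (y + 4)*(y^3 - 2*y^2 - 11*y + 12) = (y - 1)*(y + 4)*(y^2 - y - 12) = (y - 1)*(y + 3)*(y + 4)*(y - 4)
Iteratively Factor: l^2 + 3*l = (l)*(l + 3)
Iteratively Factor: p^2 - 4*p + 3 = (p - 3)*(p - 1)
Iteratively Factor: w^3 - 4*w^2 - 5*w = (w + 1)*(w^2 - 5*w) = w*(w + 1)*(w - 5)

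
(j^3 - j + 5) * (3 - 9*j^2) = -9*j^5 + 12*j^3 - 45*j^2 - 3*j + 15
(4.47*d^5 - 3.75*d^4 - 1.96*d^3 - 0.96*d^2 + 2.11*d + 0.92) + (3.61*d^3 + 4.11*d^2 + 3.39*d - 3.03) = 4.47*d^5 - 3.75*d^4 + 1.65*d^3 + 3.15*d^2 + 5.5*d - 2.11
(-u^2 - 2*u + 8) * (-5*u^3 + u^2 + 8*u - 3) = 5*u^5 + 9*u^4 - 50*u^3 - 5*u^2 + 70*u - 24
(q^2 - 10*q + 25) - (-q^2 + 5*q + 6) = 2*q^2 - 15*q + 19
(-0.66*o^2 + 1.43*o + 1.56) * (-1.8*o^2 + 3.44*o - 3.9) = 1.188*o^4 - 4.8444*o^3 + 4.6852*o^2 - 0.210599999999999*o - 6.084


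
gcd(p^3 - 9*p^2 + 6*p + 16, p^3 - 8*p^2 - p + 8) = p^2 - 7*p - 8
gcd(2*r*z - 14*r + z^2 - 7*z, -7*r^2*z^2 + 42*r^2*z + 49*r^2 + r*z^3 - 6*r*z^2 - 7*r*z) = z - 7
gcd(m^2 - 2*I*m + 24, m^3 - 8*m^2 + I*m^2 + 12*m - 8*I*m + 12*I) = 1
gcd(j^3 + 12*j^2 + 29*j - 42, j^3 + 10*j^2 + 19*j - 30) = j^2 + 5*j - 6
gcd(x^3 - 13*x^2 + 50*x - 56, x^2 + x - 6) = x - 2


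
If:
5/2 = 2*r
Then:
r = 5/4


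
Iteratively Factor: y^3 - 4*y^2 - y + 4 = (y - 1)*(y^2 - 3*y - 4) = (y - 4)*(y - 1)*(y + 1)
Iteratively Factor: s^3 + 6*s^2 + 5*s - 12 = (s + 4)*(s^2 + 2*s - 3) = (s + 3)*(s + 4)*(s - 1)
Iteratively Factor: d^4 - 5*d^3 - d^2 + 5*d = (d - 5)*(d^3 - d) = d*(d - 5)*(d^2 - 1) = d*(d - 5)*(d + 1)*(d - 1)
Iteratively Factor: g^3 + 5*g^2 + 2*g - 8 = (g + 4)*(g^2 + g - 2) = (g + 2)*(g + 4)*(g - 1)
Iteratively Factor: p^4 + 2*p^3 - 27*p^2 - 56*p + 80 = (p + 4)*(p^3 - 2*p^2 - 19*p + 20) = (p - 1)*(p + 4)*(p^2 - p - 20) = (p - 1)*(p + 4)^2*(p - 5)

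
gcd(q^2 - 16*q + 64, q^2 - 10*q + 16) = q - 8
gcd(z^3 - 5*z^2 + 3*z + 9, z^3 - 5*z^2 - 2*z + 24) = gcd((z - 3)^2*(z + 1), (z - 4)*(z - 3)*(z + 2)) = z - 3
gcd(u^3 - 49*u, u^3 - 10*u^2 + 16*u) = u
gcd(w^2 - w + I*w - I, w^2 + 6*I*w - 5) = w + I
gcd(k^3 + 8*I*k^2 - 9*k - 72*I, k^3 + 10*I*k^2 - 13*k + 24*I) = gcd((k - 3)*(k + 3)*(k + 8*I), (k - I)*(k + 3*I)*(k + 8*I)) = k + 8*I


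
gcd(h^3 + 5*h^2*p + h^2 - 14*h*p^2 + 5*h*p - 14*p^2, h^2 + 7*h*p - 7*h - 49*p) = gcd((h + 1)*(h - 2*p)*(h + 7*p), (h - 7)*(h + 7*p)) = h + 7*p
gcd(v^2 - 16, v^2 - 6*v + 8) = v - 4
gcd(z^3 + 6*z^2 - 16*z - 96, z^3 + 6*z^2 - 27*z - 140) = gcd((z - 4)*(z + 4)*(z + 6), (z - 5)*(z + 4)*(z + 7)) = z + 4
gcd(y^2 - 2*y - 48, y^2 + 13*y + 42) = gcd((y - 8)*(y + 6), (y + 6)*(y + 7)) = y + 6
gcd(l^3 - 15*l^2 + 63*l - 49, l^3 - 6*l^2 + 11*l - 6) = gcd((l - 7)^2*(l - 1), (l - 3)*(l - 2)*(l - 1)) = l - 1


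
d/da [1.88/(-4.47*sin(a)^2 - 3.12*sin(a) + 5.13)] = (16.8072*sin(a) + 5.8656)*cos(a)/(4.47*sin(a)^2 + 3.12*sin(a) - 5.13)^2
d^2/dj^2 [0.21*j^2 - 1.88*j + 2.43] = 0.420000000000000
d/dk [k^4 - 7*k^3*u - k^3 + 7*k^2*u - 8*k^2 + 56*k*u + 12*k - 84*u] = 4*k^3 - 21*k^2*u - 3*k^2 + 14*k*u - 16*k + 56*u + 12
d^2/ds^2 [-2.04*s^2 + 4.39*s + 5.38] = -4.08000000000000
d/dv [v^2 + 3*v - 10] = 2*v + 3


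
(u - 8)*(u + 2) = u^2 - 6*u - 16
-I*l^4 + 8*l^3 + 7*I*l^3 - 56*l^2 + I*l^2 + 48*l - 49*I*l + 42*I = (l - 6)*(l + I)*(l + 7*I)*(-I*l + I)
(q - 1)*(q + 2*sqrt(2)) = q^2 - q + 2*sqrt(2)*q - 2*sqrt(2)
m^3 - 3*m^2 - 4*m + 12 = (m - 3)*(m - 2)*(m + 2)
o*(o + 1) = o^2 + o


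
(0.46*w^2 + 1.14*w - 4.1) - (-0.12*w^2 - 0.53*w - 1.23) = 0.58*w^2 + 1.67*w - 2.87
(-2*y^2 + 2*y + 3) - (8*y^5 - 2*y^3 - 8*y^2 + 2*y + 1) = -8*y^5 + 2*y^3 + 6*y^2 + 2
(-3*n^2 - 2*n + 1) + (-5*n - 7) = -3*n^2 - 7*n - 6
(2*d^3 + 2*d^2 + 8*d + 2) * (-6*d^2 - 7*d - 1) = -12*d^5 - 26*d^4 - 64*d^3 - 70*d^2 - 22*d - 2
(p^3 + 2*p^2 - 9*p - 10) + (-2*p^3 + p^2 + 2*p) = -p^3 + 3*p^2 - 7*p - 10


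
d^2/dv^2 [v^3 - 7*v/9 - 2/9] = 6*v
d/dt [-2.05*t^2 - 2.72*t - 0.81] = -4.1*t - 2.72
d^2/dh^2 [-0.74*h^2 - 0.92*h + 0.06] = -1.48000000000000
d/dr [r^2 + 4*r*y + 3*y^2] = 2*r + 4*y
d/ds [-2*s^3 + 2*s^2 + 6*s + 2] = -6*s^2 + 4*s + 6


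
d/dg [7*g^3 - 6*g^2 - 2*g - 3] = 21*g^2 - 12*g - 2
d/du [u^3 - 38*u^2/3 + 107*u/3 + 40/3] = 3*u^2 - 76*u/3 + 107/3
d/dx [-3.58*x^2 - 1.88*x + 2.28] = -7.16*x - 1.88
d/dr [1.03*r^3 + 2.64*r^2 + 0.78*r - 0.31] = 3.09*r^2 + 5.28*r + 0.78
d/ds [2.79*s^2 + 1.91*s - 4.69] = 5.58*s + 1.91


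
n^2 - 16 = (n - 4)*(n + 4)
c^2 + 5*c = c*(c + 5)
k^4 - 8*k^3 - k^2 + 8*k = k*(k - 8)*(k - 1)*(k + 1)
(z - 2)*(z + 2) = z^2 - 4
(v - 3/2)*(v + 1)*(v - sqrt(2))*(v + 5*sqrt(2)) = v^4 - v^3/2 + 4*sqrt(2)*v^3 - 23*v^2/2 - 2*sqrt(2)*v^2 - 6*sqrt(2)*v + 5*v + 15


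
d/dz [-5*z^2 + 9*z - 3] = 9 - 10*z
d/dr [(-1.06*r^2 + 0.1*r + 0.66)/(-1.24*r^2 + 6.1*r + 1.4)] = (-6.342*r^2 - 1.3312*r - 3.886)/(1.5376*r^4 - 15.128*r^3 + 33.738*r^2 + 17.08*r + 1.96)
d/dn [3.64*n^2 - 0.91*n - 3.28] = 7.28*n - 0.91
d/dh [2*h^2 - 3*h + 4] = 4*h - 3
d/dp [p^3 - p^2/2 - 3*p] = 3*p^2 - p - 3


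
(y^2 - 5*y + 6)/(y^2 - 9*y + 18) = (y - 2)/(y - 6)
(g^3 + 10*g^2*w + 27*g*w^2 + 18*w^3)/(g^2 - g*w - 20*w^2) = (-g^3 - 10*g^2*w - 27*g*w^2 - 18*w^3)/(-g^2 + g*w + 20*w^2)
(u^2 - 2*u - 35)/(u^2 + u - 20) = (u - 7)/(u - 4)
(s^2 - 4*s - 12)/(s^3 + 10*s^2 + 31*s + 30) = (s - 6)/(s^2 + 8*s + 15)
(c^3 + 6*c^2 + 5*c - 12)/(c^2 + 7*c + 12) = c - 1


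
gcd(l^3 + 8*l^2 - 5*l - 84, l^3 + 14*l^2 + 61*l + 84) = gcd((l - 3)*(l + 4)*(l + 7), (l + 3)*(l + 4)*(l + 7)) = l^2 + 11*l + 28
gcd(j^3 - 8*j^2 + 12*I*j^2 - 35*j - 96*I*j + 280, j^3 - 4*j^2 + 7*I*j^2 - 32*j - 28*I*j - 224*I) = j^2 + j*(-8 + 7*I) - 56*I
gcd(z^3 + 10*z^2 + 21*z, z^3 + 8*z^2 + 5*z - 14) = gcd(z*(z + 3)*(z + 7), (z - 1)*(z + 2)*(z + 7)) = z + 7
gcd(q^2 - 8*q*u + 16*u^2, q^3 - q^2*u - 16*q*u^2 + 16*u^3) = q - 4*u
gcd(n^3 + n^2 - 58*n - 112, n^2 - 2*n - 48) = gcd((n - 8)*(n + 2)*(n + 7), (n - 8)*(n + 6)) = n - 8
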